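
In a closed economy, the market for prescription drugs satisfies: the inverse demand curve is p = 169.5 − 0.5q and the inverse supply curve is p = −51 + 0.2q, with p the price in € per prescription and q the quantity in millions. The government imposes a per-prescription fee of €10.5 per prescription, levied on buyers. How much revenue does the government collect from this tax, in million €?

Inverting to q(p) form: qd = 339 − 2p; qs = 5p + 255.
Before the tax: set 339 − 2p = 5p + 255 → p* = €12, q* = 315.
With the tax collected from buyers, demand (in seller-price terms) shifts: qd = 339 − 2(p + 10.5).
New equilibrium: buyers pay €19.5, producers receive €9, q = 300. (Wedge: pb − ps = 10.5.)
Revenue = t · Q = 10.5 · 300 = €3150.

Tax revenue = €3150 million.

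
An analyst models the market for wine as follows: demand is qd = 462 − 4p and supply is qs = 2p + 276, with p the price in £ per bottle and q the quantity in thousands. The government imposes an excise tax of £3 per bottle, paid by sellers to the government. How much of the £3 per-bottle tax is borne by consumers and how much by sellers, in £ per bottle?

Consumers bear £1 per bottle; sellers bear £2 per bottle.

Without the tax, 462 − 4p = 2p + 276 gives 6p = 186, so p* = £31 and q* = 338.
With the tax collected from sellers, supply shifts: qs = 2(p − 3) + 276.
New equilibrium: consumers pay £32, sellers receive £29, q = 334. (Wedge: pb − ps = 3.)
Burden on consumers: £1; on sellers: £2. (They sum to £3.)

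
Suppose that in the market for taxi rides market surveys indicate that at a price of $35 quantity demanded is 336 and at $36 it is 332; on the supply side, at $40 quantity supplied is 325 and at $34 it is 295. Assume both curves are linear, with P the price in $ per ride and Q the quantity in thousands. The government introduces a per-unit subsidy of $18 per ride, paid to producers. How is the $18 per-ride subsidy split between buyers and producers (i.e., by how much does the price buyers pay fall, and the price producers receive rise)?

Buyers gain $10 per ride; producers gain $8 per ride.

Demand slope: (332 − 336)/(36 − 35) = -4, so Qd = 476 − 4P.
Supply slope: (295 − 325)/(34 − 40) = 5, so Qs = 5P + 125.
Before the subsidy: set 476 − 4P = 5P + 125 → P* = $39, Q* = 320.
With a per-unit subsidy paid to producers, each receives P + 18 per unit sold, so supply becomes Qs = 5(P + 18) + 125.
Solving gives Q = 360 with buyers paying $29 and producers receiving $47 (the $18 wedge).
Gain to buyers: $10; to producers: $8. (They sum to $18.)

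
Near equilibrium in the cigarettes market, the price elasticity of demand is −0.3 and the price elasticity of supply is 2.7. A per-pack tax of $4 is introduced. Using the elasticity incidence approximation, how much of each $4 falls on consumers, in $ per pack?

Incidence ratio: consumers' share ≈ εs / (εs + |εd|) = 2.7 / (2.7 + 0.3) = 0.9.
So consumers bear ≈ 0.9 × $4 = $3.6; sellers bear $0.4.

Consumers bear ≈ $3.6 per pack.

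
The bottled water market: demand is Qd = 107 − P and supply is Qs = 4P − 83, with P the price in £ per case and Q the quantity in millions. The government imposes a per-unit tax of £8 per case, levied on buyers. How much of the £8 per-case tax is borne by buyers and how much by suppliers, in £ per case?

Without the tax, 107 − P = 4P − 83 gives 5P = 190, so P* = £38 and Q* = 69.
With the tax collected from buyers, demand (in seller-price terms) shifts: Qd = 107 − (P + 8).
Solving gives Q = 62.6 with buyers paying £44.4 and suppliers receiving £36.4 (the £8 wedge).
Burden on buyers: £6.4; on suppliers: £1.6. (They sum to £8.)

Buyers bear £6.4 per case; suppliers bear £1.6 per case.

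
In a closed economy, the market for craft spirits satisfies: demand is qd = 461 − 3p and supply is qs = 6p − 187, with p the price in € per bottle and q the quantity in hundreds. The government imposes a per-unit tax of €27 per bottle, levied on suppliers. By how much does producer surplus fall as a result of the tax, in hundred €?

Producer surplus falls by €1962 hundred.

Without the tax, 461 − 3p = 6p − 187 gives 9p = 648, so p* = €72 and q* = 245.
With the tax collected from suppliers, supply shifts: qs = 6(p − 27) − 187.
New equilibrium: consumers pay €90, suppliers receive €63, q = 191. (Wedge: pb − ps = 27.)
ΔPS is the trapezoid between Q = 191 and Q = 245 of height €9: ½ · (245 + 191) · 9 = €1962.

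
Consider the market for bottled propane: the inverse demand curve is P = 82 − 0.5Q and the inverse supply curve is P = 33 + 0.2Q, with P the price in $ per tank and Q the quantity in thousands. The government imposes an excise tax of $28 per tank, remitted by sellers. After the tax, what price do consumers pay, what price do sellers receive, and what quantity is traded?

Rewrite in direct form: Qd = 164 − 2P and Qs = 5P − 165.
Without the tax, 164 − 2P = 5P − 165 gives 7P = 329, so P* = $47 and Q* = 70.
With the tax collected from sellers, supply shifts: Qs = 5(P − 28) − 165.
New equilibrium: consumers pay $67, sellers receive $39, Q = 30. (Wedge: Pb − Ps = 28.)
The less price-elastic side of the market bears the larger share of a per-unit tax.

Consumers pay $67; sellers receive $39; quantity = 30.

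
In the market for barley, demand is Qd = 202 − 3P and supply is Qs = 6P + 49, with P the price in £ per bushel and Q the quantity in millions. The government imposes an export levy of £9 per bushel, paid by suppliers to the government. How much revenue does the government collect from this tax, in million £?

Without the tax, 202 − 3P = 6P + 49 gives 9P = 153, so P* = £17 and Q* = 151.
With the tax collected from suppliers, supply shifts: Qs = 6(P − 9) + 49.
Solving gives Q = 133 with buyers paying £23 and suppliers receiving £14 (the £9 wedge).
Revenue = t · Q = 9 · 133 = £1197.

Tax revenue = £1197 million.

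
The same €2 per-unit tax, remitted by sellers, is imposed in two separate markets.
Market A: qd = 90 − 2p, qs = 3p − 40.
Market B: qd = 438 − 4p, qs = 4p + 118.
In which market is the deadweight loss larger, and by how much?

Market B, by €1.6.

Market A: pre-tax p* = €26, q* = 38; post-tax q = 35.6; deadweight loss = €2.4.
Market B: pre-tax p* = €40, q* = 278; post-tax q = 274; deadweight loss = €4.
Difference: €2.4 vs €4 → market B is larger by €1.6.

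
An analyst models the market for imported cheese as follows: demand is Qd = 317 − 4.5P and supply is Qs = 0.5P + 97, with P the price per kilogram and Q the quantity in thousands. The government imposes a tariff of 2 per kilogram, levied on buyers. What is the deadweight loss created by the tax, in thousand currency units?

Deadweight loss = 0.9 thousand.

Without the tax, 317 − 4.5P = 0.5P + 97 gives 5P = 220, so P* = 44 and Q* = 119.
With the tax collected from buyers, demand (in seller-price terms) shifts: Qd = 317 − 4.5(P + 2).
New equilibrium: buyers pay 44.2, sellers receive 42.2, Q = 118.1. (Wedge: Pb − Ps = 2.)
Quantity falls by |ΔQ| = |119 − 118.1| = 0.9.
DWL = ½ · t · |ΔQ| = ½ · 2 · 0.9 = 0.9.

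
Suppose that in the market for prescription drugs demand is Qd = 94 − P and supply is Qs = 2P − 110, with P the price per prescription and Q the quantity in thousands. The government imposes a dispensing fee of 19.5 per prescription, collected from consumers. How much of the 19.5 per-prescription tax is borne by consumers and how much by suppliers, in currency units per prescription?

Consumers bear 13 per prescription; suppliers bear 6.5 per prescription.

Before the tax: set 94 − P = 2P − 110 → P* = 68, Q* = 26.
With the tax collected from consumers, demand (in seller-price terms) shifts: Qd = 94 − (P + 19.5).
New equilibrium: consumers pay 81, suppliers receive 61.5, Q = 13. (Wedge: Pb − Ps = 19.5.)
Burden on consumers: 13; on suppliers: 6.5. (They sum to 19.5.)
The less price-elastic side of the market bears the larger share of a per-unit tax.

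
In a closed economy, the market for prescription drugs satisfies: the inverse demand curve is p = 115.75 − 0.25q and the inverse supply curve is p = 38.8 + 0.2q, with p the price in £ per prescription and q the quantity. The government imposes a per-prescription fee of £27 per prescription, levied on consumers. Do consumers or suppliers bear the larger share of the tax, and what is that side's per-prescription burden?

Rewrite in direct form: qd = 463 − 4p and qs = 5p − 194.
Without the tax, 463 − 4p = 5p − 194 gives 9p = 657, so p* = £73 and q* = 171.
With the tax collected from consumers, demand (in seller-price terms) shifts: qd = 463 − 4(p + 27).
New equilibrium: consumers pay £88, suppliers receive £61, q = 111. (Wedge: pb − ps = 27.)
Per-prescription burden: consumers £15, suppliers £12.
Consumers take the larger share because demand is less price-elastic here (demand slope 4 vs supply slope 5).

Consumers bear the larger share: £15 per prescription.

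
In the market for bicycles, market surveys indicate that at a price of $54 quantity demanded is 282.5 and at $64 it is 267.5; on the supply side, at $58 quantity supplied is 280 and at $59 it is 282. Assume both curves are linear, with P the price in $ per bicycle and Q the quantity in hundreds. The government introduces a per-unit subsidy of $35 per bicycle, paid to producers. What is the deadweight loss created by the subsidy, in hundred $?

Deadweight loss = $525 hundred.

Demand slope: (267.5 − 282.5)/(64 − 54) = -1.5, so Qd = 363.5 − 1.5P.
Supply slope: (282 − 280)/(59 − 58) = 2, so Qs = 2P + 164.
Before the subsidy: set 363.5 − 1.5P = 2P + 164 → P* = $57, Q* = 278.
With a per-unit subsidy paid to producers, each receives P + 35 per unit sold, so supply becomes Qs = 2(P + 35) + 164.
New equilibrium: buyers pay $37, producers receive $72, Q = 308. (Wedge: Pb − Ps = −35.)
Quantity rises by |ΔQ| = |278 − 308| = 30.
DWL = ½ · t · |ΔQ| = ½ · 35 · 30 = $525.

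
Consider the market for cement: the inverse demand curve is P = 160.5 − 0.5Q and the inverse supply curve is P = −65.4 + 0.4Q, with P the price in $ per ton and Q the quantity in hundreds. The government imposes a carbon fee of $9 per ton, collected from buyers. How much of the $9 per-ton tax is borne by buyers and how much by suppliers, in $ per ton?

Buyers bear $5 per ton; suppliers bear $4 per ton.

Rewrite in direct form: Qd = 321 − 2P and Qs = 2.5P + 163.5.
Without the tax, 321 − 2P = 2.5P + 163.5 gives 4.5P = 157.5, so P* = $35 and Q* = 251.
With the tax collected from buyers, demand (in seller-price terms) shifts: Qd = 321 − 2(P + 9).
New equilibrium: buyers pay $40, suppliers receive $31, Q = 241. (Wedge: Pb − Ps = 9.)
Burden on buyers: $5; on suppliers: $4. (They sum to $9.)
The less price-elastic side of the market bears the larger share of a per-unit tax.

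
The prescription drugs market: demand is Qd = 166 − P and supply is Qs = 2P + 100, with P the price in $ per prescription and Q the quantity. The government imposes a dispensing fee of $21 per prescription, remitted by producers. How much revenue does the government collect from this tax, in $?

Tax revenue = $2730.

Without the tax, 166 − P = 2P + 100 gives 3P = 66, so P* = $22 and Q* = 144.
With the tax collected from producers, supply shifts: Qs = 2(P − 21) + 100.
New equilibrium: consumers pay $36, producers receive $15, Q = 130. (Wedge: Pb − Ps = 21.)
Revenue = t · Q = 21 · 130 = $2730.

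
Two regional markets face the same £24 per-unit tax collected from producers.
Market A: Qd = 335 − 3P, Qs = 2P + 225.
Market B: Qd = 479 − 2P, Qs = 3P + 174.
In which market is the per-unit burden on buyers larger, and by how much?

Market A: pre-tax P* = £22, Q* = 269; post-tax Q = 240.2; per-unit burden on buyers = £9.6.
Market B: pre-tax P* = £61, Q* = 357; post-tax Q = 328.2; per-unit burden on buyers = £14.4.
Difference: £9.6 vs £14.4 → market B is larger by £4.8.

Market B, by £4.8.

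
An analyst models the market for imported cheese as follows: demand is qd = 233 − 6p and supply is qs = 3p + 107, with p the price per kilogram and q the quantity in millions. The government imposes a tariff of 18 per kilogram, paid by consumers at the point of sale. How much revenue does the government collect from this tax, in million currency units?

Tax revenue = 2034 million.

Without the tax, 233 − 6p = 3p + 107 gives 9p = 126, so p* = 14 and q* = 149.
With the tax collected from consumers, demand (in seller-price terms) shifts: qd = 233 − 6(p + 18).
New equilibrium: consumers pay 20, sellers receive 2, q = 113. (Wedge: pb − ps = 18.)
Revenue = t · Q = 18 · 113 = 2034.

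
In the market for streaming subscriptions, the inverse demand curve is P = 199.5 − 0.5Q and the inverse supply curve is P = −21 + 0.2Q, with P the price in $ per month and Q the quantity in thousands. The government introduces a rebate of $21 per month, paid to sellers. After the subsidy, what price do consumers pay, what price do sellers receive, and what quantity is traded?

Inverting to Q(P) form: Qd = 399 − 2P; Qs = 5P + 105.
Before the subsidy: set 399 − 2P = 5P + 105 → P* = $42, Q* = 315.
With a per-unit subsidy paid to sellers, each receives P + 21 per unit sold, so supply becomes Qs = 5(P + 21) + 105.
New equilibrium: consumers pay $27, sellers receive $48, Q = 345. (Wedge: Pb − Ps = −21.)

Consumers pay $27; sellers receive $48; quantity = 345.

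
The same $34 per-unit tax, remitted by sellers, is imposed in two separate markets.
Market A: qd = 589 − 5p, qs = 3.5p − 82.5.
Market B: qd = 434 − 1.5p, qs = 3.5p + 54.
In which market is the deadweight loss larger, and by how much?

Market A, by $583.1.

Market A: pre-tax p* = $79, q* = 194; post-tax q = 124; deadweight loss = $1190.
Market B: pre-tax p* = $76, q* = 320; post-tax q = 284.3; deadweight loss = $606.9.
Difference: $1190 vs $606.9 → market A is larger by $583.1.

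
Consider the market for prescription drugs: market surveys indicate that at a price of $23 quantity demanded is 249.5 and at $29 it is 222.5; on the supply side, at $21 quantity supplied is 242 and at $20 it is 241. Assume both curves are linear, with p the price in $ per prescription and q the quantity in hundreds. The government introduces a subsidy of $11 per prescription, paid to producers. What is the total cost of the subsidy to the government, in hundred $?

Government outlay = $2794 hundred.

Demand slope: (222.5 − 249.5)/(29 − 23) = -4.5, so qd = 353 − 4.5p.
Supply slope: (241 − 242)/(20 − 21) = 1, so qs = p + 221.
Without the subsidy, 353 − 4.5p = p + 221 gives 5.5p = 132, so p* = $24 and q* = 245.
With a per-unit subsidy paid to producers, each receives p + 11 per unit sold, so supply becomes qs = (p + 11) + 221.
Solving gives q = 254 with buyers paying $22 and producers receiving $33 (the $11 wedge).
Outlay = t · Q = 11 · 254 = $2794.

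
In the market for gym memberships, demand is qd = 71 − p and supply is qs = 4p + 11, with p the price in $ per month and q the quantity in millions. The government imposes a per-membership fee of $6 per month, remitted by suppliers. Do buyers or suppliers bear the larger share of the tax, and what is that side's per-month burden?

Buyers bear the larger share: $4.8 per month.

Before the tax: set 71 − p = 4p + 11 → p* = $12, q* = 59.
With the tax collected from suppliers, supply shifts: qs = 4(p − 6) + 11.
New equilibrium: buyers pay $16.8, suppliers receive $10.8, q = 54.2. (Wedge: pb − ps = 6.)
Per-month burden: buyers $4.8, suppliers $1.2.
Buyers take the larger share because demand is less price-elastic here (demand slope 1 vs supply slope 4).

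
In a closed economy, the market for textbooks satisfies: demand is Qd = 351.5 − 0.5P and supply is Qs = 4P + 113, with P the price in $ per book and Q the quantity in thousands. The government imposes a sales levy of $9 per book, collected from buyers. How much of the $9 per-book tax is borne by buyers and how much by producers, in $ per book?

Before the tax: set 351.5 − 0.5P = 4P + 113 → P* = $53, Q* = 325.
With the tax collected from buyers, demand (in seller-price terms) shifts: Qd = 351.5 − 0.5(P + 9).
New equilibrium: buyers pay $61, producers receive $52, Q = 321. (Wedge: Pb − Ps = 9.)
Burden on buyers: $8; on producers: $1. (They sum to $9.)

Buyers bear $8 per book; producers bear $1 per book.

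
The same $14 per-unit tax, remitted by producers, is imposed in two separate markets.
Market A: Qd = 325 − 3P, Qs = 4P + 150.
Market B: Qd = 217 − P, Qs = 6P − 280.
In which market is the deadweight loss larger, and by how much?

Market A: pre-tax P* = $25, Q* = 250; post-tax Q = 226; deadweight loss = $168.
Market B: pre-tax P* = $71, Q* = 146; post-tax Q = 134; deadweight loss = $84.
Difference: $168 vs $84 → market A is larger by $84.

Market A, by $84.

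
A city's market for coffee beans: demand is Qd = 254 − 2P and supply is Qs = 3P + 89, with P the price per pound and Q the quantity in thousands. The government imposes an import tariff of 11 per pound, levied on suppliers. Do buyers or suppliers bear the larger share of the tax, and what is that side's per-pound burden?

Buyers bear the larger share: 6.6 per pound.

Before the tax: set 254 − 2P = 3P + 89 → P* = 33, Q* = 188.
With the tax collected from suppliers, supply shifts: Qs = 3(P − 11) + 89.
New equilibrium: buyers pay 39.6, suppliers receive 28.6, Q = 174.8. (Wedge: Pb − Ps = 11.)
Per-pound burden: buyers 6.6, suppliers 4.4.
Buyers take the larger share because demand is less price-elastic here (demand slope 2 vs supply slope 3).
The less price-elastic side of the market bears the larger share of a per-unit tax.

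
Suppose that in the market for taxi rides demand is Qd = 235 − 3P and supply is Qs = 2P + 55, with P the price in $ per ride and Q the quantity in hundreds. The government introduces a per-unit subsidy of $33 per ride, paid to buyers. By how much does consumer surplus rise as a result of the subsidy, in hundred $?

Consumer surplus rises by $1937.76 hundred.

Without the subsidy, 235 − 3P = 2P + 55 gives 5P = 180, so P* = $36 and Q* = 127.
With a per-unit subsidy paid to buyers, each effectively pays P − 33, so demand becomes Qd = 235 − 3(P − 33).
New equilibrium: buyers pay $22.8, sellers receive $55.8, Q = 166.6. (Wedge: Pb − Ps = −33.)
ΔCS is the trapezoid between Q = 166.6 and Q = 127 of height $13.2: ½ · (127 + 166.6) · 13.2 = $1937.76.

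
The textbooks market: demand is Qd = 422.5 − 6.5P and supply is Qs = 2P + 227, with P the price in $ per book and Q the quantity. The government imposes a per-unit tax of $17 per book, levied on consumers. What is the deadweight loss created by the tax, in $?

Deadweight loss = $221.

Without the tax, 422.5 − 6.5P = 2P + 227 gives 8.5P = 195.5, so P* = $23 and Q* = 273.
With the tax collected from consumers, demand (in seller-price terms) shifts: Qd = 422.5 − 6.5(P + 17).
New equilibrium: consumers pay $27, sellers receive $10, Q = 247. (Wedge: Pb − Ps = 17.)
Quantity falls by |ΔQ| = |273 − 247| = 26.
DWL = ½ · t · |ΔQ| = ½ · 17 · 26 = $221.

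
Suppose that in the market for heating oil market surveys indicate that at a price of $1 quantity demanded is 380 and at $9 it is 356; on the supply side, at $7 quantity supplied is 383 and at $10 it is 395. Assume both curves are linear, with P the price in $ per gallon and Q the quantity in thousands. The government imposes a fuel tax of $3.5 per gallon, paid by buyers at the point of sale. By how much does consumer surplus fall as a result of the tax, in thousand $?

Demand slope: (356 − 380)/(9 − 1) = -3, so Qd = 383 − 3P.
Supply slope: (395 − 383)/(10 − 7) = 4, so Qs = 4P + 355.
Before the tax: set 383 − 3P = 4P + 355 → P* = $4, Q* = 371.
With the tax collected from buyers, demand (in seller-price terms) shifts: Qd = 383 − 3(P + 3.5).
New equilibrium: buyers pay $6, producers receive $2.5, Q = 365. (Wedge: Pb − Ps = 3.5.)
ΔCS is the trapezoid between Q = 365 and Q = 371 of height $2: ½ · (371 + 365) · 2 = $736.

Consumer surplus falls by $736 thousand.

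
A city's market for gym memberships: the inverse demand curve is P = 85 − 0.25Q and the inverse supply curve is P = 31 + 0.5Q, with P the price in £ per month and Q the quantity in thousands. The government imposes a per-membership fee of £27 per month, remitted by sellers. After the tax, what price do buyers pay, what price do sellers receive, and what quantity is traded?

Buyers pay £76; sellers receive £49; quantity = 36.

Inverting to Q(P) form: Qd = 340 − 4P; Qs = 2P − 62.
Without the tax, 340 − 4P = 2P − 62 gives 6P = 402, so P* = £67 and Q* = 72.
With the tax collected from sellers, supply shifts: Qs = 2(P − 27) − 62.
Solving gives Q = 36 with buyers paying £76 and sellers receiving £49 (the £27 wedge).
The less price-elastic side of the market bears the larger share of a per-unit tax.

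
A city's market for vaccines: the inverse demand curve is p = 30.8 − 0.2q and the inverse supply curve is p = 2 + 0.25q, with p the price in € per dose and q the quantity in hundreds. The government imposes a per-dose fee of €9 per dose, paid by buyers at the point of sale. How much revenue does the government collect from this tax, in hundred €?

Tax revenue = €396 hundred.

Inverting to q(p) form: qd = 154 − 5p; qs = 4p − 8.
Without the tax, 154 − 5p = 4p − 8 gives 9p = 162, so p* = €18 and q* = 64.
With the tax collected from buyers, demand (in seller-price terms) shifts: qd = 154 − 5(p + 9).
Solving gives q = 44 with buyers paying €22 and suppliers receiving €13 (the €9 wedge).
Revenue = t · Q = 9 · 44 = €396.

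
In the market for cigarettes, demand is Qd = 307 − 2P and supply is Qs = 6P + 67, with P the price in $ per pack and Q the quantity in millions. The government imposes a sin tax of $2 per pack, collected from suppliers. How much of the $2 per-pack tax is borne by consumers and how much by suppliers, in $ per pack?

Without the tax, 307 − 2P = 6P + 67 gives 8P = 240, so P* = $30 and Q* = 247.
With the tax collected from suppliers, supply shifts: Qs = 6(P − 2) + 67.
Solving gives Q = 244 with consumers paying $31.5 and suppliers receiving $29.5 (the $2 wedge).
Burden on consumers: $1.5; on suppliers: $0.5. (They sum to $2.)

Consumers bear $1.5 per pack; suppliers bear $0.5 per pack.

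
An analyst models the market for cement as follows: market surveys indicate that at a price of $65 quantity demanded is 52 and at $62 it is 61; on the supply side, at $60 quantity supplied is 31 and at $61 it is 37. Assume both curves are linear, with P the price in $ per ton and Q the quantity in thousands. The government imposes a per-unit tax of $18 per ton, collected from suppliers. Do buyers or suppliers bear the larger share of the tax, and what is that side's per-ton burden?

Demand slope: (61 − 52)/(62 − 65) = -3, so Qd = 247 − 3P.
Supply slope: (37 − 31)/(61 − 60) = 6, so Qs = 6P − 329.
Without the tax, 247 − 3P = 6P − 329 gives 9P = 576, so P* = $64 and Q* = 55.
With the tax collected from suppliers, supply shifts: Qs = 6(P − 18) − 329.
New equilibrium: buyers pay $76, suppliers receive $58, Q = 19. (Wedge: Pb − Ps = 18.)
Per-ton burden: buyers $12, suppliers $6.
Buyers take the larger share because demand is less price-elastic here (demand slope 3 vs supply slope 6).

Buyers bear the larger share: $12 per ton.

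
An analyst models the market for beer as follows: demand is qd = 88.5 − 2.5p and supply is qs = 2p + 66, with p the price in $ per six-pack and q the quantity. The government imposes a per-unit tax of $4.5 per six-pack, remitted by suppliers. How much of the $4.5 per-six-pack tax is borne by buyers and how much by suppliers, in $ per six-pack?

Without the tax, 88.5 − 2.5p = 2p + 66 gives 4.5p = 22.5, so p* = $5 and q* = 76.
With the tax collected from suppliers, supply shifts: qs = 2(p − 4.5) + 66.
New equilibrium: buyers pay $7, suppliers receive $2.5, q = 71. (Wedge: pb − ps = 4.5.)
Burden on buyers: $2; on suppliers: $2.5. (They sum to $4.5.)
The less price-elastic side of the market bears the larger share of a per-unit tax.

Buyers bear $2 per six-pack; suppliers bear $2.5 per six-pack.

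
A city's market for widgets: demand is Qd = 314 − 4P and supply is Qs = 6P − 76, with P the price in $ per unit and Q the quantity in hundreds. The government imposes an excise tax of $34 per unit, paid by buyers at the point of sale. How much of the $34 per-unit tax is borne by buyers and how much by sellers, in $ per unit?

Buyers bear $20.4 per unit; sellers bear $13.6 per unit.

Before the tax: set 314 − 4P = 6P − 76 → P* = $39, Q* = 158.
With the tax collected from buyers, demand (in seller-price terms) shifts: Qd = 314 − 4(P + 34).
New equilibrium: buyers pay $59.4, sellers receive $25.4, Q = 76.4. (Wedge: Pb − Ps = 34.)
Burden on buyers: $20.4; on sellers: $13.6. (They sum to $34.)
The less price-elastic side of the market bears the larger share of a per-unit tax.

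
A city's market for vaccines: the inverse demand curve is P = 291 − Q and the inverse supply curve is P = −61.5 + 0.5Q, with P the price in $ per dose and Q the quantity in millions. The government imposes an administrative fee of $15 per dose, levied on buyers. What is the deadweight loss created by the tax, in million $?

Deadweight loss = $75 million.

Inverting to Q(P) form: Qd = 291 − P; Qs = 2P + 123.
Without the tax, 291 − P = 2P + 123 gives 3P = 168, so P* = $56 and Q* = 235.
With the tax collected from buyers, demand (in seller-price terms) shifts: Qd = 291 − (P + 15).
New equilibrium: buyers pay $66, producers receive $51, Q = 225. (Wedge: Pb − Ps = 15.)
Quantity falls by |ΔQ| = |235 − 225| = 10.
DWL = ½ · t · |ΔQ| = ½ · 15 · 10 = $75.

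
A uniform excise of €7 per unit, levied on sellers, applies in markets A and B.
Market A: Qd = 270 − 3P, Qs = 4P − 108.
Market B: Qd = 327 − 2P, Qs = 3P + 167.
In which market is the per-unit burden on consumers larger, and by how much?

Market B, by €0.2.

Market A: pre-tax P* = €54, Q* = 108; post-tax Q = 96; per-unit burden on consumers = €4.
Market B: pre-tax P* = €32, Q* = 263; post-tax Q = 254.6; per-unit burden on consumers = €4.2.
Difference: €4 vs €4.2 → market B is larger by €0.2.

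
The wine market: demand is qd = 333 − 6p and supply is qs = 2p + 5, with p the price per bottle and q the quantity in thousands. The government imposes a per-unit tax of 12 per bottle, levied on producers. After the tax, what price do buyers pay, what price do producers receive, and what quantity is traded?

Buyers pay 44; producers receive 32; quantity = 69.

Without the tax, 333 − 6p = 2p + 5 gives 8p = 328, so p* = 41 and q* = 87.
With the tax collected from producers, supply shifts: qs = 2(p − 12) + 5.
New equilibrium: buyers pay 44, producers receive 32, q = 69. (Wedge: pb − ps = 12.)
The less price-elastic side of the market bears the larger share of a per-unit tax.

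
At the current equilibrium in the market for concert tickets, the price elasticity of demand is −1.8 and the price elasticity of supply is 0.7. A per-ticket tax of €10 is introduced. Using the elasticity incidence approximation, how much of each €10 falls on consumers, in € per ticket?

Consumers bear ≈ €2.8 per ticket.

Incidence ratio: consumers' share ≈ εs / (εs + |εd|) = 0.7 / (0.7 + 1.8) = 0.28.
So consumers bear ≈ 0.28 × €10 = €2.8; sellers bear €7.2.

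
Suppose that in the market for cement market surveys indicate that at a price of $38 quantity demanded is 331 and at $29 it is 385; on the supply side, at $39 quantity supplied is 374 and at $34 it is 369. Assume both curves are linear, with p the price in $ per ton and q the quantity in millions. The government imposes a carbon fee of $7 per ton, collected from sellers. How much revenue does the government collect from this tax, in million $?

Demand slope: (385 − 331)/(29 − 38) = -6, so qd = 559 − 6p.
Supply slope: (369 − 374)/(34 − 39) = 1, so qs = p + 335.
Without the tax, 559 − 6p = p + 335 gives 7p = 224, so p* = $32 and q* = 367.
With the tax collected from sellers, supply shifts: qs = (p − 7) + 335.
Solving gives q = 361 with buyers paying $33 and sellers receiving $26 (the $7 wedge).
Revenue = t · Q = 7 · 361 = $2527.

Tax revenue = $2527 million.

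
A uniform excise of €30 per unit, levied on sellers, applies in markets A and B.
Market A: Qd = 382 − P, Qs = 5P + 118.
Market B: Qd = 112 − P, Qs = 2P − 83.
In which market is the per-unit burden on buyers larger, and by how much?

Market A: pre-tax P* = €44, Q* = 338; post-tax Q = 313; per-unit burden on buyers = €25.
Market B: pre-tax P* = €65, Q* = 47; post-tax Q = 27; per-unit burden on buyers = €20.
Difference: €25 vs €20 → market A is larger by €5.

Market A, by €5.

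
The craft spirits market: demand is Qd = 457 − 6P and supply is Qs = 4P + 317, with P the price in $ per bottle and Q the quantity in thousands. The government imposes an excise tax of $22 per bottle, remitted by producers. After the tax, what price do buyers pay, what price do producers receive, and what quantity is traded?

Without the tax, 457 − 6P = 4P + 317 gives 10P = 140, so P* = $14 and Q* = 373.
With the tax collected from producers, supply shifts: Qs = 4(P − 22) + 317.
Solving gives Q = 320.2 with buyers paying $22.8 and producers receiving $0.8 (the $22 wedge).
The less price-elastic side of the market bears the larger share of a per-unit tax.

Buyers pay $22.8; producers receive $0.8; quantity = 320.2.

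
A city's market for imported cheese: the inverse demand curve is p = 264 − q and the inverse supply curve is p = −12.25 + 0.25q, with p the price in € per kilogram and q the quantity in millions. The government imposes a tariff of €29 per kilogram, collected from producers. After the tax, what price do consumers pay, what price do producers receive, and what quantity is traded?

Inverting to q(p) form: qd = 264 − p; qs = 4p + 49.
Before the tax: set 264 − p = 4p + 49 → p* = €43, q* = 221.
With the tax collected from producers, supply shifts: qs = 4(p − 29) + 49.
Solving gives q = 197.8 with consumers paying €66.2 and producers receiving €37.2 (the €29 wedge).
The less price-elastic side of the market bears the larger share of a per-unit tax.

Consumers pay €66.2; producers receive €37.2; quantity = 197.8.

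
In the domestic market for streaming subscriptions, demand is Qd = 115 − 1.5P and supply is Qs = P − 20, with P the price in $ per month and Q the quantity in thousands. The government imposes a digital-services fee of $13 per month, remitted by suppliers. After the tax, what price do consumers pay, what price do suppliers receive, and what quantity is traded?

Consumers pay $59.2; suppliers receive $46.2; quantity = 26.2.

Before the tax: set 115 − 1.5P = P − 20 → P* = $54, Q* = 34.
With the tax collected from suppliers, supply shifts: Qs = (P − 13) − 20.
New equilibrium: consumers pay $59.2, suppliers receive $46.2, Q = 26.2. (Wedge: Pb − Ps = 13.)
The less price-elastic side of the market bears the larger share of a per-unit tax.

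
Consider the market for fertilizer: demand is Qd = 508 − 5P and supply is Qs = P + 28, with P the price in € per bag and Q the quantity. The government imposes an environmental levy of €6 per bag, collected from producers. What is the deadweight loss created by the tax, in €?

Before the tax: set 508 − 5P = P + 28 → P* = €80, Q* = 108.
With the tax collected from producers, supply shifts: Qs = (P − 6) + 28.
New equilibrium: consumers pay €81, producers receive €75, Q = 103. (Wedge: Pb − Ps = 6.)
Quantity falls by |ΔQ| = |108 − 103| = 5.
DWL = ½ · t · |ΔQ| = ½ · 6 · 5 = €15.

Deadweight loss = €15.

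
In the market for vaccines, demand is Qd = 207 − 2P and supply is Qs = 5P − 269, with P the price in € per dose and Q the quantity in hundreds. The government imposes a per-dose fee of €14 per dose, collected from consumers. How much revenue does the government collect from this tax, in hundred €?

Before the tax: set 207 − 2P = 5P − 269 → P* = €68, Q* = 71.
With the tax collected from consumers, demand (in seller-price terms) shifts: Qd = 207 − 2(P + 14).
New equilibrium: consumers pay €78, suppliers receive €64, Q = 51. (Wedge: Pb − Ps = 14.)
Revenue = t · Q = 14 · 51 = €714.

Tax revenue = €714 hundred.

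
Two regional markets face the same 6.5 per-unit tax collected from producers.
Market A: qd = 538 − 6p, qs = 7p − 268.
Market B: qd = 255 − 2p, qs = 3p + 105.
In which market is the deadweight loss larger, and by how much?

Market A, by 42.9.

Market A: pre-tax p* = 62, q* = 166; post-tax q = 145; deadweight loss = 68.25.
Market B: pre-tax p* = 30, q* = 195; post-tax q = 187.2; deadweight loss = 25.35.
Difference: 68.25 vs 25.35 → market A is larger by 42.9.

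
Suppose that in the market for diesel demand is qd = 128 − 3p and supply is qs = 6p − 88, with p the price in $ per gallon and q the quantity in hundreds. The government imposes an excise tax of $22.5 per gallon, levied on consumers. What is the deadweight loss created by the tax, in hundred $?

Deadweight loss = $506.25 hundred.

Before the tax: set 128 − 3p = 6p − 88 → p* = $24, q* = 56.
With the tax collected from consumers, demand (in seller-price terms) shifts: qd = 128 − 3(p + 22.5).
New equilibrium: consumers pay $39, sellers receive $16.5, q = 11. (Wedge: pb − ps = 22.5.)
Quantity falls by |ΔQ| = |56 − 11| = 45.
DWL = ½ · t · |ΔQ| = ½ · 22.5 · 45 = $506.25.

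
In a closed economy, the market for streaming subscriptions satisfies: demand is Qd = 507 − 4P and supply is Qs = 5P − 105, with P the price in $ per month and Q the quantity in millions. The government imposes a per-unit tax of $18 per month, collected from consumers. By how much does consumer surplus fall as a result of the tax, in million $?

Without the tax, 507 − 4P = 5P − 105 gives 9P = 612, so P* = $68 and Q* = 235.
With the tax collected from consumers, demand (in seller-price terms) shifts: Qd = 507 − 4(P + 18).
Solving gives Q = 195 with consumers paying $78 and sellers receiving $60 (the $18 wedge).
ΔCS is the trapezoid between Q = 195 and Q = 235 of height $10: ½ · (235 + 195) · 10 = $2150.

Consumer surplus falls by $2150 million.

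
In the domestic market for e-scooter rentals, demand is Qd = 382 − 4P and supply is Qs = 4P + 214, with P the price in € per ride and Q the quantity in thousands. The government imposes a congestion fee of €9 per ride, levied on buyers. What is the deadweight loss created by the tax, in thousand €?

Before the tax: set 382 − 4P = 4P + 214 → P* = €21, Q* = 298.
With the tax collected from buyers, demand (in seller-price terms) shifts: Qd = 382 − 4(P + 9).
New equilibrium: buyers pay €25.5, suppliers receive €16.5, Q = 280. (Wedge: Pb − Ps = 9.)
Quantity falls by |ΔQ| = |298 − 280| = 18.
DWL = ½ · t · |ΔQ| = ½ · 9 · 18 = €81.

Deadweight loss = €81 thousand.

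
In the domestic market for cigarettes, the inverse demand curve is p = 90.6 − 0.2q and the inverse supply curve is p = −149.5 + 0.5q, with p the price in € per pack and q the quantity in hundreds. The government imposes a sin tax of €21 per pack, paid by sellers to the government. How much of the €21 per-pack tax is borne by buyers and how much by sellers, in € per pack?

Inverting to q(p) form: qd = 453 − 5p; qs = 2p + 299.
Without the tax, 453 − 5p = 2p + 299 gives 7p = 154, so p* = €22 and q* = 343.
With the tax collected from sellers, supply shifts: qs = 2(p − 21) + 299.
New equilibrium: buyers pay €28, sellers receive €7, q = 313. (Wedge: pb − ps = 21.)
Burden on buyers: €6; on sellers: €15. (They sum to €21.)
The less price-elastic side of the market bears the larger share of a per-unit tax.

Buyers bear €6 per pack; sellers bear €15 per pack.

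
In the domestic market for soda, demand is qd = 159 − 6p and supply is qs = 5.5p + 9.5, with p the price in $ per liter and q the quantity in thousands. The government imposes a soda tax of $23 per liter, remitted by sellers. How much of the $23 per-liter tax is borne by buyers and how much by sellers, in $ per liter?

Buyers bear $11 per liter; sellers bear $12 per liter.

Before the tax: set 159 − 6p = 5.5p + 9.5 → p* = $13, q* = 81.
With the tax collected from sellers, supply shifts: qs = 5.5(p − 23) + 9.5.
Solving gives q = 15 with buyers paying $24 and sellers receiving $1 (the $23 wedge).
Burden on buyers: $11; on sellers: $12. (They sum to $23.)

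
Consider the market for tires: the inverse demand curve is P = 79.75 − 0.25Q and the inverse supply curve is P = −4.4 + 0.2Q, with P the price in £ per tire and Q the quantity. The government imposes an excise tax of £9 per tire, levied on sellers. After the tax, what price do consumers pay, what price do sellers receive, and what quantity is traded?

Inverting to Q(P) form: Qd = 319 − 4P; Qs = 5P + 22.
Without the tax, 319 − 4P = 5P + 22 gives 9P = 297, so P* = £33 and Q* = 187.
With the tax collected from sellers, supply shifts: Qs = 5(P − 9) + 22.
Solving gives Q = 167 with consumers paying £38 and sellers receiving £29 (the £9 wedge).
The less price-elastic side of the market bears the larger share of a per-unit tax.

Consumers pay £38; sellers receive £29; quantity = 167.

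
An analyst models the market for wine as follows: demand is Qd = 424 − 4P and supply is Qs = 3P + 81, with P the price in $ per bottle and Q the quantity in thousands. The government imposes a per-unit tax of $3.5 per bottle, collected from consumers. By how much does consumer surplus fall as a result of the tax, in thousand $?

Without the tax, 424 − 4P = 3P + 81 gives 7P = 343, so P* = $49 and Q* = 228.
With the tax collected from consumers, demand (in seller-price terms) shifts: Qd = 424 − 4(P + 3.5).
New equilibrium: consumers pay $50.5, producers receive $47, Q = 222. (Wedge: Pb − Ps = 3.5.)
ΔCS is the trapezoid between Q = 222 and Q = 228 of height $1.5: ½ · (228 + 222) · 1.5 = $337.5.

Consumer surplus falls by $337.5 thousand.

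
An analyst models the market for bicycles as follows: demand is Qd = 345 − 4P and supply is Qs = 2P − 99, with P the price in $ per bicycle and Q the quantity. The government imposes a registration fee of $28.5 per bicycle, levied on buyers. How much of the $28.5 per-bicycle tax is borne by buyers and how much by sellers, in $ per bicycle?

Buyers bear $9.5 per bicycle; sellers bear $19 per bicycle.

Without the tax, 345 − 4P = 2P − 99 gives 6P = 444, so P* = $74 and Q* = 49.
With the tax collected from buyers, demand (in seller-price terms) shifts: Qd = 345 − 4(P + 28.5).
New equilibrium: buyers pay $83.5, sellers receive $55, Q = 11. (Wedge: Pb − Ps = 28.5.)
Burden on buyers: $9.5; on sellers: $19. (They sum to $28.5.)
The less price-elastic side of the market bears the larger share of a per-unit tax.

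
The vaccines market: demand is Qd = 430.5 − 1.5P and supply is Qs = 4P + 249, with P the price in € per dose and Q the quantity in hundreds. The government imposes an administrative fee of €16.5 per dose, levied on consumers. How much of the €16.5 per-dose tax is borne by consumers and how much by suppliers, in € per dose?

Before the tax: set 430.5 − 1.5P = 4P + 249 → P* = €33, Q* = 381.
With the tax collected from consumers, demand (in seller-price terms) shifts: Qd = 430.5 − 1.5(P + 16.5).
Solving gives Q = 363 with consumers paying €45 and suppliers receiving €28.5 (the €16.5 wedge).
Burden on consumers: €12; on suppliers: €4.5. (They sum to €16.5.)

Consumers bear €12 per dose; suppliers bear €4.5 per dose.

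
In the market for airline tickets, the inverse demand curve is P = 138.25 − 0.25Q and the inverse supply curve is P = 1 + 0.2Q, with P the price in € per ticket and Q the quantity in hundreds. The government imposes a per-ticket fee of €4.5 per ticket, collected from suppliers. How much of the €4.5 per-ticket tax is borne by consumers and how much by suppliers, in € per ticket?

Inverting to Q(P) form: Qd = 553 − 4P; Qs = 5P − 5.
Before the tax: set 553 − 4P = 5P − 5 → P* = €62, Q* = 305.
With the tax collected from suppliers, supply shifts: Qs = 5(P − 4.5) − 5.
New equilibrium: consumers pay €64.5, suppliers receive €60, Q = 295. (Wedge: Pb − Ps = 4.5.)
Burden on consumers: €2.5; on suppliers: €2. (They sum to €4.5.)
The less price-elastic side of the market bears the larger share of a per-unit tax.

Consumers bear €2.5 per ticket; suppliers bear €2 per ticket.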